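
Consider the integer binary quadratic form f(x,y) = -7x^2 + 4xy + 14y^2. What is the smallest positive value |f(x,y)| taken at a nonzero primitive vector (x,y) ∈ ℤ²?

descent: ρ → (14,-4,-7)
descent: ρ → (-7,18,3)  [lands on river]
river: ρ → (3,18,-7)
river: ρ → (-7,10,11)
river: ρ → (11,12,-6)
river: ρ → (-6,12,11)
river: ρ → (11,10,-7)
closes: descent 2, river 6
min |a| on river = 3

3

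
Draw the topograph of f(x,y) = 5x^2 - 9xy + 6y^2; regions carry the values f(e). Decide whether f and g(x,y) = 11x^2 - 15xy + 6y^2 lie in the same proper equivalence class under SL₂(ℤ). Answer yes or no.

D₁ = -39, D₂ = -39
f: translate: b→1 (≡-9 mod 10), so (5,-9,6)→(5,1,2)
f: flip: (5,1,2)→(2,-1,5)
f: reduced (well bottom): (2,-1,5) with a≤c, −a<b≤a
g: translate: b→7 (≡-15 mod 22), so (11,-15,6)→(11,7,2)
g: flip: (11,7,2)→(2,-7,11)
g: translate: b→1 (≡-7 mod 4), so (2,-7,11)→(2,1,5)
g: reduced (well bottom): (2,1,5) with a≤c, −a<b≤a
reduced forms (2, -1, 5) vs (2, 1, 5) ⇒ inequivalent

no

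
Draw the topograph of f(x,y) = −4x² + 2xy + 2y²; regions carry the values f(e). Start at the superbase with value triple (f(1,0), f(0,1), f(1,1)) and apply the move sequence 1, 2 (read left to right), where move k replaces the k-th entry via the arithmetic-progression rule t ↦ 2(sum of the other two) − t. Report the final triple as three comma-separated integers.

start (-4,2,0) = (f(1,0),f(0,1),f(1,1))
replace slot 1: 2·(2+0) − (-4) = 8 → (8,2,0)
replace slot 2: 2·(8+0) − 2 = 14 → (8,14,0)

8,14,0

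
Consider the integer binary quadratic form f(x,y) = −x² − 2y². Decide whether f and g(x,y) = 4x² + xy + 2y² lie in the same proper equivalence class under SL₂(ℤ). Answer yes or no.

D₁ = -8, D₂ = -31
discriminants differ ⇒ not SL₂(ℤ)-equivalent

no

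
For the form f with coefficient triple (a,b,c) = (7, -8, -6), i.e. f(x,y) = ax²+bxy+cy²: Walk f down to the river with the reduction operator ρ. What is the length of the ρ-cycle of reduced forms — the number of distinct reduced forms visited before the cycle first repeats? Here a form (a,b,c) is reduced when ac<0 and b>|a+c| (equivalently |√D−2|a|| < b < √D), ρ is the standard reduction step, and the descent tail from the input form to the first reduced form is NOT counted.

D = 232, ⌊√D⌋ = 15
descent: ρ → (-6,8,7)  [lands on river]
river: ρ → (7,6,-7)
river: ρ → (-7,8,6)
river: ρ → (6,4,-9)
river: ρ → (-9,14,1)
river: ρ → (1,14,-9)
river: ρ → (-9,4,6)
river: ρ → (6,8,-7)
river: ρ → (-7,6,7)
river: ρ → (7,8,-6)
river: ρ → (-6,4,9)
river: ρ → (9,14,-1)
river: ρ → (-1,14,9)
river: ρ → (9,4,-6)
ρ-cycle length = 14 (tail of 1 descent step not counted)

14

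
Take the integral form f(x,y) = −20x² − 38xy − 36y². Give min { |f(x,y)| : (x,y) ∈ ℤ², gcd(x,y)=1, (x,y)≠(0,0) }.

translate: b→-2 (≡38 mod 40), so (20,38,36)→(20,-2,18)
flip: (20,-2,18)→(18,2,20)
reduced (well bottom): (18,2,20) with a≤c, −a<b≤a
well minimum |f| = |-18| = 18 (negative-definite)

18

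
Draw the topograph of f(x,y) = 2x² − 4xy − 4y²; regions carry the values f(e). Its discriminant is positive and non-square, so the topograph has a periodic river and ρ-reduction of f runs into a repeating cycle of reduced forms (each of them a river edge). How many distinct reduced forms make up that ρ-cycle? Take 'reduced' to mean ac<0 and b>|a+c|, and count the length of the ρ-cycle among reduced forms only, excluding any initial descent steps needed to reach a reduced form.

D = 48, ⌊√D⌋ = 6
descent: ρ → (-4,4,2)  [lands on river]
river: ρ → (2,4,-4)
ρ-cycle length = 2 (tail of 1 descent step not counted)

2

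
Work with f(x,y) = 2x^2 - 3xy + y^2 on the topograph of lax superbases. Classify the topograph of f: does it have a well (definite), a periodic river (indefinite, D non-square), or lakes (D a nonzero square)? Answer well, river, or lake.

D = b²−4ac = (-3)² − 4·2·1 = 1
D = 1² is a perfect square ⇒ form factors over ℤ ⇒ lakes

lake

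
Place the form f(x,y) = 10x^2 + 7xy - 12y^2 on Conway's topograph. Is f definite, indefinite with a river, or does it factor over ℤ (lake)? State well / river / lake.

D = b²−4ac = 7² − 4·10·(-12) = 529
D = 23² is a perfect square ⇒ form factors over ℤ ⇒ lakes

lake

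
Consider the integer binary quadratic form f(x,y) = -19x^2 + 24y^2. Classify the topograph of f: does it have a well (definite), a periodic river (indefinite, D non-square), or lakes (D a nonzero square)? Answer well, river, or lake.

D = b²−4ac = 0² − 4·(-19)·24 = 1824
D > 0 non-square ⇒ indefinite ⇒ periodic river

river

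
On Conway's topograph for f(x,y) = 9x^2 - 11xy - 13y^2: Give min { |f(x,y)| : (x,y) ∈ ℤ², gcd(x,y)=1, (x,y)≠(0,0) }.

descent: ρ → (-13,11,9)  [lands on river]
river: ρ → (9,7,-15)
river: ρ → (-15,23,1)
river: ρ → (1,23,-15)
river: ρ → (-15,7,9)
river: ρ → (9,11,-13)
river: ρ → (-13,15,7)
river: ρ → (7,13,-15)
river: ρ → (-15,17,5)
river: ρ → (5,23,-3)
river: ρ → (-3,19,19)
river: ρ → (19,19,-3)
river: ρ → (-3,23,5)
river: ρ → (5,17,-15)
river: ρ → (-15,13,7)
river: ρ → (7,15,-13)
closes: descent 1, river 16
min |a| on river = 1

1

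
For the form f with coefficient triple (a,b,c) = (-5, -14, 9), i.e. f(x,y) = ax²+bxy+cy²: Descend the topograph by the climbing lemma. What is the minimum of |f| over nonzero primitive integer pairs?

descent: ρ → (9,14,-5)  [lands on river]
river: ρ → (-5,16,6)
river: ρ → (6,8,-13)
river: ρ → (-13,18,1)
river: ρ → (1,18,-13)
river: ρ → (-13,8,6)
river: ρ → (6,16,-5)
river: ρ → (-5,14,9)
river: ρ → (9,4,-10)
river: ρ → (-10,16,3)
river: ρ → (3,14,-15)
river: ρ → (-15,16,2)
river: ρ → (2,16,-15)
river: ρ → (-15,14,3)
river: ρ → (3,16,-10)
river: ρ → (-10,4,9)
closes: descent 1, river 16
min |a| on river = 1

1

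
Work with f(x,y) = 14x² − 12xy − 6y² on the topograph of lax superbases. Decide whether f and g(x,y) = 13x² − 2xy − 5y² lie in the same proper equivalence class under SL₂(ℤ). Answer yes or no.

D₁ = 480, D₂ = 264
discriminants differ ⇒ not SL₂(ℤ)-equivalent

no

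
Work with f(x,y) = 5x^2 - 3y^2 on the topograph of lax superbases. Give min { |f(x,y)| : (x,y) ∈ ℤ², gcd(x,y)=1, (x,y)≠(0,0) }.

descent: ρ → (-3,6,2)  [lands on river]
river: ρ → (2,6,-3)
closes: descent 1, river 2
min |a| on river = 2

2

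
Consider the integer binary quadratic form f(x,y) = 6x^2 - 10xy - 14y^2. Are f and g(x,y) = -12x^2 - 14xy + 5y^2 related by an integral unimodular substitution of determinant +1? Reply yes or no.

D₁ = 436, D₂ = 436
river cycle of f (length 14): (-14, 10, 6), (6, 14, -10), (-10, 6, 10), (10, 14, -6), (-6, 10, 14), (14, 18, -2), (-2, 18, 14), (14, 10, -6), (-6, 14, 10), (10, 6, -10), … (4 more)
river cycle of g (length 30): (5, 14, -12), (-12, 10, 7), (7, 18, -4), (-4, 14, 15), (15, 16, -3), (-3, 20, 3), (3, 16, -15), (-15, 14, 4), (4, 18, -7), (-7, 10, 12), … (20 more)
cycles differ ⇒ inequivalent

no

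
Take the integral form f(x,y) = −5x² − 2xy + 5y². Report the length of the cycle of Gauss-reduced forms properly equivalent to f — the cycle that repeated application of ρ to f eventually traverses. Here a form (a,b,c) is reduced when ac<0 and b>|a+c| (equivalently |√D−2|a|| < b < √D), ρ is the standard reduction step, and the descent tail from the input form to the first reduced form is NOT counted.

D = 104, ⌊√D⌋ = 10
descent: ρ → (5,2,-5)  [lands on river]
river: ρ → (-5,8,2)
river: ρ → (2,8,-5)
river: ρ → (-5,2,5)
river: ρ → (5,8,-2)
river: ρ → (-2,8,5)
ρ-cycle length = 6 (tail of 1 descent step not counted)

6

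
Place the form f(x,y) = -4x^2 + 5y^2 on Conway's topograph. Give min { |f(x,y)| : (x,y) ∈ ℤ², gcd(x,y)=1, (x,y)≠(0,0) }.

descent: ρ → (5,0,-4)
descent: ρ → (-4,8,1)  [lands on river]
river: ρ → (1,8,-4)
closes: descent 2, river 2
min |a| on river = 1

1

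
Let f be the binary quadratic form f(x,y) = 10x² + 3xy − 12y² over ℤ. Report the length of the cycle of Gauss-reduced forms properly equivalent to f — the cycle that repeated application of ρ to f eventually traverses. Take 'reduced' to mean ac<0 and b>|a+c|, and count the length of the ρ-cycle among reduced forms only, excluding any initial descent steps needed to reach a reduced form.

D = 489, ⌊√D⌋ = 22
river: ρ → (-12,21,1)
river: ρ → (1,21,-12)
river: ρ → (-12,3,10)
river: ρ → (10,17,-5)
river: ρ → (-5,13,16)
river: ρ → (16,19,-2)
river: ρ → (-2,21,6)
river: ρ → (6,15,-11)
river: ρ → (-11,7,10)
river: ρ → (10,13,-8)
river: ρ → (-8,19,4)
river: ρ → (4,21,-3)
river: ρ → (-3,21,4)
river: ρ → (4,19,-8)
river: ρ → (-8,13,10)
river: ρ → (10,7,-11)
river: ρ → (-11,15,6)
river: ρ → (6,21,-2)
river: ρ → (-2,19,16)
river: ρ → (16,13,-5)
river: ρ → (-5,17,10)
river: ρ → (10,3,-12)
ρ-cycle length = 22 (tail of 0 descent steps not counted)

22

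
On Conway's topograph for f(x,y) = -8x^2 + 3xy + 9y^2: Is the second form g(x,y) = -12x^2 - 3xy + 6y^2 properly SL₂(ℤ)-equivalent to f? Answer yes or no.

D₁ = 297, D₂ = 297
river cycle of f (length 10): (9, 15, -2), (-2, 17, 1), (1, 17, -2), (-2, 15, 9), (9, 3, -8), (-8, 13, 4), (4, 11, -11), (-11, 11, 4), (4, 13, -8), (-8, 3, 9)
river cycle of g (length 4): (6, 15, -3), (-3, 15, 6), (6, 9, -9), (-9, 9, 6)
cycles differ ⇒ inequivalent

no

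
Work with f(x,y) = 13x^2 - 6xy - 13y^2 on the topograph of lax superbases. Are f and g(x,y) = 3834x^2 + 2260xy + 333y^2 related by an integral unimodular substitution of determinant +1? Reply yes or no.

D₁ = 712, D₂ = 712
river cycle of f (length 8): (-13, 6, 13), (13, 20, -6), (-6, 16, 19), (19, 22, -3), (-3, 26, 3), (3, 22, -19), (-19, 16, 6), (6, 20, -13)
river cycle of g (length 8): (6, 20, -13), (-13, 6, 13), (13, 20, -6), (-6, 16, 19), (19, 22, -3), (-3, 26, 3), (3, 22, -19), (-19, 16, 6)
cycles coincide ⇒ equivalent

yes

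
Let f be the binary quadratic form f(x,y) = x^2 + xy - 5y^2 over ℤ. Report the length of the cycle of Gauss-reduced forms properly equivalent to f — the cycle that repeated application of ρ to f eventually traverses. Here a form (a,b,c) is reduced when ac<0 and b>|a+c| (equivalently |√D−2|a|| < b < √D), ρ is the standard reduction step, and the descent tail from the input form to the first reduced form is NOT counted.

D = 21, ⌊√D⌋ = 4
descent: ρ → (-5,-1,1)
descent: ρ → (1,3,-3)  [lands on river]
river: ρ → (-3,3,1)
ρ-cycle length = 2 (tail of 2 descent steps not counted)

2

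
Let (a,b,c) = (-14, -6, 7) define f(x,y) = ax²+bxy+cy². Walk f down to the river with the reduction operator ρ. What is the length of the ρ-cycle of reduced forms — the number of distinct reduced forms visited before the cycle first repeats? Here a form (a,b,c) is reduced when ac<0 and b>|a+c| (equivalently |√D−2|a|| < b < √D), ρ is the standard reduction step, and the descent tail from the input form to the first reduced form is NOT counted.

D = 428, ⌊√D⌋ = 20
descent: ρ → (7,20,-1)  [lands on river]
river: ρ → (-1,20,7)
river: ρ → (7,8,-13)
river: ρ → (-13,18,2)
river: ρ → (2,18,-13)
river: ρ → (-13,8,7)
ρ-cycle length = 6 (tail of 1 descent step not counted)

6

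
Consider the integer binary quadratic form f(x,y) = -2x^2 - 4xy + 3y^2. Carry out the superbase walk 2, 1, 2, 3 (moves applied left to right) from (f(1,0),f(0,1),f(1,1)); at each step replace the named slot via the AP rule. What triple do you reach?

start (-2,3,-3) = (f(1,0),f(0,1),f(1,1))
replace slot 2: 2·((-2)+(-3)) − 3 = -13 → (-2,-13,-3)
replace slot 1: 2·((-13)+(-3)) − (-2) = -30 → (-30,-13,-3)
replace slot 2: 2·((-30)+(-3)) − (-13) = -53 → (-30,-53,-3)
replace slot 3: 2·((-30)+(-53)) − (-3) = -163 → (-30,-53,-163)

-30,-53,-163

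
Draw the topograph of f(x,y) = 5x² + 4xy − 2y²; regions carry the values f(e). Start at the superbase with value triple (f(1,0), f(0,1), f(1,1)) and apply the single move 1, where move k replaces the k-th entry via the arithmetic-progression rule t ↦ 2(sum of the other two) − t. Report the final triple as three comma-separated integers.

start (5,-2,7) = (f(1,0),f(0,1),f(1,1))
replace slot 1: 2·((-2)+7) − 5 = 5 → (5,-2,7)

5,-2,7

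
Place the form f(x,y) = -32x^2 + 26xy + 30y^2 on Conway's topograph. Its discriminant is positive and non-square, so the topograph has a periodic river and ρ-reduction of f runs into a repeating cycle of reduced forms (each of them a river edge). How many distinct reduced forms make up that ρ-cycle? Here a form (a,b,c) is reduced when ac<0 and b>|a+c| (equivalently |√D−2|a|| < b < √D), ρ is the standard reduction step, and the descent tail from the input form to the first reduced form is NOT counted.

D = 4516, ⌊√D⌋ = 67
river: ρ → (30,34,-28)
river: ρ → (-28,22,36)
river: ρ → (36,50,-14)
river: ρ → (-14,62,12)
river: ρ → (12,58,-24)
river: ρ → (-24,38,32)
river: ρ → (32,26,-30)
river: ρ → (-30,34,28)
river: ρ → (28,22,-36)
river: ρ → (-36,50,14)
river: ρ → (14,62,-12)
river: ρ → (-12,58,24)
river: ρ → (24,38,-32)
river: ρ → (-32,26,30)
ρ-cycle length = 14 (tail of 0 descent steps not counted)

14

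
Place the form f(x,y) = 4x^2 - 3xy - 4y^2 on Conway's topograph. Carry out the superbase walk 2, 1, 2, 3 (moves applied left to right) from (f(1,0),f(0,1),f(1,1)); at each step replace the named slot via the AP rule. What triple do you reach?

start (4,-4,-3) = (f(1,0),f(0,1),f(1,1))
replace slot 2: 2·(4+(-3)) − (-4) = 6 → (4,6,-3)
replace slot 1: 2·(6+(-3)) − 4 = 2 → (2,6,-3)
replace slot 2: 2·(2+(-3)) − 6 = -8 → (2,-8,-3)
replace slot 3: 2·(2+(-8)) − (-3) = -9 → (2,-8,-9)

2,-8,-9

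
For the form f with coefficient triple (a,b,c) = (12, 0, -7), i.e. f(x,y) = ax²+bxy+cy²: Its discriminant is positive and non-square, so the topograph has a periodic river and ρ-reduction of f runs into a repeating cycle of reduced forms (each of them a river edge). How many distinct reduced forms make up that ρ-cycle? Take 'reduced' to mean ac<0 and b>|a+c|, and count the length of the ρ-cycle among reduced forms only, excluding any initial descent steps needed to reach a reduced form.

D = 336, ⌊√D⌋ = 18
descent: ρ → (-7,14,5)  [lands on river]
river: ρ → (5,16,-4)
river: ρ → (-4,16,5)
river: ρ → (5,14,-7)
ρ-cycle length = 4 (tail of 1 descent step not counted)

4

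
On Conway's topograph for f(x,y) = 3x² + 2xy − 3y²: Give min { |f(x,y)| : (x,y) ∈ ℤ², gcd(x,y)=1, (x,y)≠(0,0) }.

river: ρ → (-3,4,2)
river: ρ → (2,4,-3)
river: ρ → (-3,2,3)
river: ρ → (3,4,-2)
river: ρ → (-2,4,3)
river: ρ → (3,2,-3)
closes: descent 0, river 6
min |a| on river = 2

2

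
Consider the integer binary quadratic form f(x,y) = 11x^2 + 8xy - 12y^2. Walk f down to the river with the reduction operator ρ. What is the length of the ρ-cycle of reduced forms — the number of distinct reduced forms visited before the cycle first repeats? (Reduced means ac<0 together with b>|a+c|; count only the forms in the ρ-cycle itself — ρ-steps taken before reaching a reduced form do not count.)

D = 592, ⌊√D⌋ = 24
river: ρ → (-12,16,7)
river: ρ → (7,12,-16)
river: ρ → (-16,20,3)
river: ρ → (3,22,-9)
river: ρ → (-9,14,11)
river: ρ → (11,8,-12)
ρ-cycle length = 6 (tail of 0 descent steps not counted)

6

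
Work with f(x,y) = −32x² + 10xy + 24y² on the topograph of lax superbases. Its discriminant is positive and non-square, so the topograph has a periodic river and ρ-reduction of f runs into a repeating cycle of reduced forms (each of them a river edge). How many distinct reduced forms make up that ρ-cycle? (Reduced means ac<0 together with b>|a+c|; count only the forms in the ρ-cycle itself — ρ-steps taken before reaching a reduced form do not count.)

D = 3172, ⌊√D⌋ = 56
river: ρ → (24,38,-18)
river: ρ → (-18,34,28)
river: ρ → (28,22,-24)
river: ρ → (-24,26,26)
river: ρ → (26,26,-24)
river: ρ → (-24,22,28)
river: ρ → (28,34,-18)
river: ρ → (-18,38,24)
river: ρ → (24,10,-32)
river: ρ → (-32,54,2)
river: ρ → (2,54,-32)
river: ρ → (-32,10,24)
ρ-cycle length = 12 (tail of 0 descent steps not counted)

12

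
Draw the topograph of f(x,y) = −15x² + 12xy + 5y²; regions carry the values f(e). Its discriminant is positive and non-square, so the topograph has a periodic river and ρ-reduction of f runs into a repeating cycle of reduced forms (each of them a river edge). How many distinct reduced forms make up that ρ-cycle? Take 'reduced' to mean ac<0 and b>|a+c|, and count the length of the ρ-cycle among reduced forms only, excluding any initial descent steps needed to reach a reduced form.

D = 444, ⌊√D⌋ = 21
river: ρ → (5,18,-6)
river: ρ → (-6,18,5)
river: ρ → (5,12,-15)
river: ρ → (-15,18,2)
river: ρ → (2,18,-15)
river: ρ → (-15,12,5)
ρ-cycle length = 6 (tail of 0 descent steps not counted)

6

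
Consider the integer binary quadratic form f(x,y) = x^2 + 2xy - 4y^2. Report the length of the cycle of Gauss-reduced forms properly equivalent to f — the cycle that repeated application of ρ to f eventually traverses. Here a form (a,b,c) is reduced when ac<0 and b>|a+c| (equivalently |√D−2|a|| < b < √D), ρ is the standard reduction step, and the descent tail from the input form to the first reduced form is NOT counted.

D = 20, ⌊√D⌋ = 4
descent: ρ → (-4,-2,1)
descent: ρ → (1,4,-1)  [lands on river]
river: ρ → (-1,4,1)
ρ-cycle length = 2 (tail of 2 descent steps not counted)

2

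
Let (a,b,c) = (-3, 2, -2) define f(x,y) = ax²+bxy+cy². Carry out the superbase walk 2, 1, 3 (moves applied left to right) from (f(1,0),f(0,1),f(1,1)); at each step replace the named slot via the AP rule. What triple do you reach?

start (-3,-2,-3) = (f(1,0),f(0,1),f(1,1))
replace slot 2: 2·((-3)+(-3)) − (-2) = -10 → (-3,-10,-3)
replace slot 1: 2·((-10)+(-3)) − (-3) = -23 → (-23,-10,-3)
replace slot 3: 2·((-23)+(-10)) − (-3) = -63 → (-23,-10,-63)

-23,-10,-63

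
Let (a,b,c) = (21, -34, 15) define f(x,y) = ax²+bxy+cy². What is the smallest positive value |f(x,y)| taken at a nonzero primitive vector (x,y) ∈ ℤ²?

translate: b→8 (≡-34 mod 42), so (21,-34,15)→(21,8,2)
flip: (21,8,2)→(2,-8,21)
translate: b→0 (≡-8 mod 4), so (2,-8,21)→(2,0,13)
reduced (well bottom): (2,0,13) with a≤c, −a<b≤a
well minimum = a = 2

2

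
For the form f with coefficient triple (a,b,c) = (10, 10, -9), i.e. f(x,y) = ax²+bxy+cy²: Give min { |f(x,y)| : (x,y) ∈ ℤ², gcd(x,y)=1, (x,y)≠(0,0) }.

river: ρ → (-9,8,11)
river: ρ → (11,14,-6)
river: ρ → (-6,10,15)
river: ρ → (15,20,-1)
river: ρ → (-1,20,15)
river: ρ → (15,10,-6)
river: ρ → (-6,14,11)
river: ρ → (11,8,-9)
river: ρ → (-9,10,10)
river: ρ → (10,10,-9)
closes: descent 0, river 10
min |a| on river = 1

1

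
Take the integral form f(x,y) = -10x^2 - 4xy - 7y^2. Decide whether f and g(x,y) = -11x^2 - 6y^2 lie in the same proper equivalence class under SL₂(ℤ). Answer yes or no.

D₁ = -264, D₂ = -264
f is negative-definite; reduce −f:
−f: flip: (10,4,7)→(7,-4,10)
−f: reduced (well bottom): (7,-4,10) with a≤c, −a<b≤a
flip sign back: reduced form of f is (-7,4,-10)
g is negative-definite; reduce −g:
−g: flip: (11,0,6)→(6,0,11)
−g: reduced (well bottom): (6,0,11) with a≤c, −a<b≤a
flip sign back: reduced form of g is (-6,0,-11)
reduced forms (-7, 4, -10) vs (-6, 0, -11) ⇒ inequivalent

no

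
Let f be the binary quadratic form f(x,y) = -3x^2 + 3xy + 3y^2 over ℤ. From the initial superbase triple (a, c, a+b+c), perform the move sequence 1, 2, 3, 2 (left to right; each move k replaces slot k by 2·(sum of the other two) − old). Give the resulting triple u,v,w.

start (-3,3,3) = (f(1,0),f(0,1),f(1,1))
replace slot 1: 2·(3+3) − (-3) = 15 → (15,3,3)
replace slot 2: 2·(15+3) − 3 = 33 → (15,33,3)
replace slot 3: 2·(15+33) − 3 = 93 → (15,33,93)
replace slot 2: 2·(15+93) − 33 = 183 → (15,183,93)

15,183,93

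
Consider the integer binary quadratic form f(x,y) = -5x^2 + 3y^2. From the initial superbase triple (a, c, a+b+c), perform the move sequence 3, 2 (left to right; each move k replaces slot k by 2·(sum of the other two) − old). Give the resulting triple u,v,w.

start (-5,3,-2) = (f(1,0),f(0,1),f(1,1))
replace slot 3: 2·((-5)+3) − (-2) = -2 → (-5,3,-2)
replace slot 2: 2·((-5)+(-2)) − 3 = -17 → (-5,-17,-2)

-5,-17,-2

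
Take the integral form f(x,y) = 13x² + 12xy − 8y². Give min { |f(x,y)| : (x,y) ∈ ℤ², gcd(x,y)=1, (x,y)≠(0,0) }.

river: ρ → (-8,20,5)
river: ρ → (5,20,-8)
river: ρ → (-8,12,13)
river: ρ → (13,14,-7)
river: ρ → (-7,14,13)
river: ρ → (13,12,-8)
closes: descent 0, river 6
min |a| on river = 5

5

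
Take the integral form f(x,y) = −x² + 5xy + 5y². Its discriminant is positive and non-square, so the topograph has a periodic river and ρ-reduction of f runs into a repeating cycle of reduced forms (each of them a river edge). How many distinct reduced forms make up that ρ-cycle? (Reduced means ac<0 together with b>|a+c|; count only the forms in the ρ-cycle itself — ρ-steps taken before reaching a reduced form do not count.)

D = 45, ⌊√D⌋ = 6
river: ρ → (5,5,-1)
river: ρ → (-1,5,5)
ρ-cycle length = 2 (tail of 0 descent steps not counted)

2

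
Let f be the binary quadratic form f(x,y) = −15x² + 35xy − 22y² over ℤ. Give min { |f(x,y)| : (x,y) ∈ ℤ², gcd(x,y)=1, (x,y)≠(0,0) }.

translate: b→-5 (≡-35 mod 30), so (15,-35,22)→(15,-5,2)
flip: (15,-5,2)→(2,5,15)
translate: b→1 (≡5 mod 4), so (2,5,15)→(2,1,12)
reduced (well bottom): (2,1,12) with a≤c, −a<b≤a
well minimum |f| = |-2| = 2 (negative-definite)

2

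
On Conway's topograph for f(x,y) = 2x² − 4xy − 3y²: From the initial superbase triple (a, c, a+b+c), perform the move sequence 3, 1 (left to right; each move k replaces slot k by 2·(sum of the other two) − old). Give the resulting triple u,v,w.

start (2,-3,-5) = (f(1,0),f(0,1),f(1,1))
replace slot 3: 2·(2+(-3)) − (-5) = 3 → (2,-3,3)
replace slot 1: 2·((-3)+3) − 2 = -2 → (-2,-3,3)

-2,-3,3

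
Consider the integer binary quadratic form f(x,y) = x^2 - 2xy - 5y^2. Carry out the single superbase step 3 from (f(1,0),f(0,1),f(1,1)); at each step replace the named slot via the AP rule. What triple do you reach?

start (1,-5,-6) = (f(1,0),f(0,1),f(1,1))
replace slot 3: 2·(1+(-5)) − (-6) = -2 → (1,-5,-2)

1,-5,-2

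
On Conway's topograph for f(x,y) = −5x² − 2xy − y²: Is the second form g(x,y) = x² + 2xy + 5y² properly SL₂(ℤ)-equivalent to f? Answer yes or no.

D₁ = -16, D₂ = -16
f is negative-definite; reduce −f:
−f: flip: (5,2,1)→(1,-2,5)
−f: translate: b→0 (≡-2 mod 2), so (1,-2,5)→(1,0,4)
−f: reduced (well bottom): (1,0,4) with a≤c, −a<b≤a
flip sign back: reduced form of f is (-1,0,-4)
g: translate: b→0 (≡2 mod 2), so (1,2,5)→(1,0,4)
g: reduced (well bottom): (1,0,4) with a≤c, −a<b≤a
reduced forms (-1, 0, -4) vs (1, 0, 4) ⇒ inequivalent

no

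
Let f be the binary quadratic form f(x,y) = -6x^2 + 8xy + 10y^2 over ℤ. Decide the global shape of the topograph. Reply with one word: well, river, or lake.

D = b²−4ac = 8² − 4·(-6)·10 = 304
D > 0 non-square ⇒ indefinite ⇒ periodic river

river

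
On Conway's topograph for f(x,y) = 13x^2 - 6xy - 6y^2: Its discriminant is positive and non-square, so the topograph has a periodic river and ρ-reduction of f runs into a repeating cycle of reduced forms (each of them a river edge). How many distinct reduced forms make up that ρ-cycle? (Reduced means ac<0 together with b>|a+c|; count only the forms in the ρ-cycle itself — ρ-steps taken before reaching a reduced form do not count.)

D = 348, ⌊√D⌋ = 18
descent: ρ → (-6,18,1)  [lands on river]
river: ρ → (1,18,-6)
ρ-cycle length = 2 (tail of 1 descent step not counted)

2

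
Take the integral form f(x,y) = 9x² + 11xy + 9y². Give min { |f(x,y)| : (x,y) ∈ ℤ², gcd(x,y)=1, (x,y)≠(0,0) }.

translate: b→-7 (≡11 mod 18), so (9,11,9)→(9,-7,7)
flip: (9,-7,7)→(7,7,9)
reduced (well bottom): (7,7,9) with a≤c, −a<b≤a
well minimum = a = 7

7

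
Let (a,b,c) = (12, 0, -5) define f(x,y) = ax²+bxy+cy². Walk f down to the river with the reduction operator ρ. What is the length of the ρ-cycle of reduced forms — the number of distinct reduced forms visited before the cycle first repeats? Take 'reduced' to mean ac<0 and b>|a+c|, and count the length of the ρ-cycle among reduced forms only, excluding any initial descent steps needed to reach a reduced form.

D = 240, ⌊√D⌋ = 15
descent: ρ → (-5,10,7)  [lands on river]
river: ρ → (7,4,-8)
river: ρ → (-8,12,3)
river: ρ → (3,12,-8)
river: ρ → (-8,4,7)
river: ρ → (7,10,-5)
ρ-cycle length = 6 (tail of 1 descent step not counted)

6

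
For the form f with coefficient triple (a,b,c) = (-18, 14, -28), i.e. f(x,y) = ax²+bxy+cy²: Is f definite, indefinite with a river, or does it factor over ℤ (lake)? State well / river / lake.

D = b²−4ac = 14² − 4·(-18)·(-28) = -1820
D < 0 ⇒ definite ⇒ every region one sign ⇒ single well

well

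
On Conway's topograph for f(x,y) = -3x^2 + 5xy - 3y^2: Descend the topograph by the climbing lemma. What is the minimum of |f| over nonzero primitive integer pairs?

translate: b→1 (≡-5 mod 6), so (3,-5,3)→(3,1,1)
flip: (3,1,1)→(1,-1,3)
translate: b→1 (≡-1 mod 2), so (1,-1,3)→(1,1,3)
reduced (well bottom): (1,1,3) with a≤c, −a<b≤a
well minimum |f| = |-1| = 1 (negative-definite)

1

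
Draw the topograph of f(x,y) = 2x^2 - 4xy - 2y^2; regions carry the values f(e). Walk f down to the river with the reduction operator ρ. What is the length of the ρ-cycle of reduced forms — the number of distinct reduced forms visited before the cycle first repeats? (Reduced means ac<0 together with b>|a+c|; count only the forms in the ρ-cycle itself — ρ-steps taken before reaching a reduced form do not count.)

D = 32, ⌊√D⌋ = 5
descent: ρ → (-2,4,2)  [lands on river]
river: ρ → (2,4,-2)
ρ-cycle length = 2 (tail of 1 descent step not counted)

2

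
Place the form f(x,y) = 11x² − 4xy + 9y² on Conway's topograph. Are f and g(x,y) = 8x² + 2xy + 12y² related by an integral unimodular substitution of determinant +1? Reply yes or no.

D₁ = -380, D₂ = -380
f: flip: (11,-4,9)→(9,4,11)
f: reduced (well bottom): (9,4,11) with a≤c, −a<b≤a
g: reduced (well bottom): (8,2,12) with a≤c, −a<b≤a
reduced forms (9, 4, 11) vs (8, 2, 12) ⇒ inequivalent

no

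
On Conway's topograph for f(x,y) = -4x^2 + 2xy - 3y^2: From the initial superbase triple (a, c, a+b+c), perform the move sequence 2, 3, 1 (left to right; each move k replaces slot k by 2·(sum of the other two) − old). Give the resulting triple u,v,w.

start (-4,-3,-5) = (f(1,0),f(0,1),f(1,1))
replace slot 2: 2·((-4)+(-5)) − (-3) = -15 → (-4,-15,-5)
replace slot 3: 2·((-4)+(-15)) − (-5) = -33 → (-4,-15,-33)
replace slot 1: 2·((-15)+(-33)) − (-4) = -92 → (-92,-15,-33)

-92,-15,-33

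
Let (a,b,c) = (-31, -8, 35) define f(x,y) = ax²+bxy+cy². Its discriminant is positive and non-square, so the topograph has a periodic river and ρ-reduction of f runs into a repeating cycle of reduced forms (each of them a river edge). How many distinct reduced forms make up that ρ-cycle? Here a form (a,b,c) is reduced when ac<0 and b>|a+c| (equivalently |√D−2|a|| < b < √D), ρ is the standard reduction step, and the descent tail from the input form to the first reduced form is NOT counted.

D = 4404, ⌊√D⌋ = 66
descent: ρ → (35,8,-31)  [lands on river]
river: ρ → (-31,54,12)
river: ρ → (12,66,-1)
river: ρ → (-1,66,12)
river: ρ → (12,54,-31)
river: ρ → (-31,8,35)
river: ρ → (35,62,-4)
river: ρ → (-4,66,3)
river: ρ → (3,66,-4)
river: ρ → (-4,62,35)
ρ-cycle length = 10 (tail of 1 descent step not counted)

10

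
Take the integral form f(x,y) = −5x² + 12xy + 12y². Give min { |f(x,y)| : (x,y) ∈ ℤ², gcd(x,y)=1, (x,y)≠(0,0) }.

river: ρ → (12,12,-5)
river: ρ → (-5,18,3)
river: ρ → (3,18,-5)
river: ρ → (-5,12,12)
closes: descent 0, river 4
min |a| on river = 3

3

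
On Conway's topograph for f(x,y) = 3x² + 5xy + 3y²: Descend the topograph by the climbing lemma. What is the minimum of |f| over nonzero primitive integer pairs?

translate: b→-1 (≡5 mod 6), so (3,5,3)→(3,-1,1)
flip: (3,-1,1)→(1,1,3)
reduced (well bottom): (1,1,3) with a≤c, −a<b≤a
well minimum = a = 1

1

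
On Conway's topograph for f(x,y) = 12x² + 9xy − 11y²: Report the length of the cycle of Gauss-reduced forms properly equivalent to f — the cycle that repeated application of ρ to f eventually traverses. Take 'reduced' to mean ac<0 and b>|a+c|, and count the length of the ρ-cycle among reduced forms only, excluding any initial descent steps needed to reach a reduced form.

D = 609, ⌊√D⌋ = 24
river: ρ → (-11,13,10)
river: ρ → (10,7,-14)
river: ρ → (-14,21,3)
river: ρ → (3,21,-14)
river: ρ → (-14,7,10)
river: ρ → (10,13,-11)
river: ρ → (-11,9,12)
river: ρ → (12,15,-8)
river: ρ → (-8,17,10)
river: ρ → (10,23,-2)
river: ρ → (-2,21,21)
river: ρ → (21,21,-2)
river: ρ → (-2,23,10)
river: ρ → (10,17,-8)
river: ρ → (-8,15,12)
river: ρ → (12,9,-11)
ρ-cycle length = 16 (tail of 0 descent steps not counted)

16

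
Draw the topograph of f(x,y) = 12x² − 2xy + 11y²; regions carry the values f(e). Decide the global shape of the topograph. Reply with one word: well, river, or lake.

D = b²−4ac = (-2)² − 4·12·11 = -524
D < 0 ⇒ definite ⇒ every region one sign ⇒ single well

well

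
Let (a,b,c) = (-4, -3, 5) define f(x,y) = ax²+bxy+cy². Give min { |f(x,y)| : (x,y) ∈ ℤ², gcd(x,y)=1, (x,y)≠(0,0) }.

descent: ρ → (5,3,-4)  [lands on river]
river: ρ → (-4,5,4)
river: ρ → (4,3,-5)
river: ρ → (-5,7,2)
river: ρ → (2,9,-1)
river: ρ → (-1,9,2)
river: ρ → (2,7,-5)
river: ρ → (-5,3,4)
river: ρ → (4,5,-4)
river: ρ → (-4,3,5)
river: ρ → (5,7,-2)
river: ρ → (-2,9,1)
river: ρ → (1,9,-2)
river: ρ → (-2,7,5)
closes: descent 1, river 14
min |a| on river = 1

1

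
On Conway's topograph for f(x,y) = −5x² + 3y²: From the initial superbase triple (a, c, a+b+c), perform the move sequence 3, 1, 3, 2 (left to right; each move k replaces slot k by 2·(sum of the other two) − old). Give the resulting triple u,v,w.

start (-5,3,-2) = (f(1,0),f(0,1),f(1,1))
replace slot 3: 2·((-5)+3) − (-2) = -2 → (-5,3,-2)
replace slot 1: 2·(3+(-2)) − (-5) = 7 → (7,3,-2)
replace slot 3: 2·(7+3) − (-2) = 22 → (7,3,22)
replace slot 2: 2·(7+22) − 3 = 55 → (7,55,22)

7,55,22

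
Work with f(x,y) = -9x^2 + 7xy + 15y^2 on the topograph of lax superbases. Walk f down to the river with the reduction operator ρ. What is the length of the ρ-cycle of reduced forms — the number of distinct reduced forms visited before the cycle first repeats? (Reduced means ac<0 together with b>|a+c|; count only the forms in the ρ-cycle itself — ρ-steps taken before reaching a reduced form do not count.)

D = 589, ⌊√D⌋ = 24
river: ρ → (15,23,-1)
river: ρ → (-1,23,15)
river: ρ → (15,7,-9)
river: ρ → (-9,11,13)
river: ρ → (13,15,-7)
river: ρ → (-7,13,15)
river: ρ → (15,17,-5)
river: ρ → (-5,23,3)
river: ρ → (3,19,-19)
river: ρ → (-19,19,3)
river: ρ → (3,23,-5)
river: ρ → (-5,17,15)
river: ρ → (15,13,-7)
river: ρ → (-7,15,13)
river: ρ → (13,11,-9)
river: ρ → (-9,7,15)
ρ-cycle length = 16 (tail of 0 descent steps not counted)

16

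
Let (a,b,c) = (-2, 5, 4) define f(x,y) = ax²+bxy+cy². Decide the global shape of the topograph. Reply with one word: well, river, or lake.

D = b²−4ac = 5² − 4·(-2)·4 = 57
D > 0 non-square ⇒ indefinite ⇒ periodic river

river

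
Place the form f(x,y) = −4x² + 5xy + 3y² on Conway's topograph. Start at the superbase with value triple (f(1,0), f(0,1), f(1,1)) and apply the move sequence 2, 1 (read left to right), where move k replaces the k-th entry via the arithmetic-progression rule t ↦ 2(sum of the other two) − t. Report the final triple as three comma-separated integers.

start (-4,3,4) = (f(1,0),f(0,1),f(1,1))
replace slot 2: 2·((-4)+4) − 3 = -3 → (-4,-3,4)
replace slot 1: 2·((-3)+4) − (-4) = 6 → (6,-3,4)

6,-3,4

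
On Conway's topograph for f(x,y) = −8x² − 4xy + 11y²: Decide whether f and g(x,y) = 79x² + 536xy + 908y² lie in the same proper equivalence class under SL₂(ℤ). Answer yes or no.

D₁ = 368, D₂ = 368
river cycle of f (length 8): (11, 4, -8), (-8, 12, 7), (7, 16, -4), (-4, 16, 7), (7, 12, -8), (-8, 4, 11), (11, 18, -1), (-1, 18, 11)
river cycle of g (length 8): (11, 4, -8), (-8, 12, 7), (7, 16, -4), (-4, 16, 7), (7, 12, -8), (-8, 4, 11), (11, 18, -1), (-1, 18, 11)
cycles coincide ⇒ equivalent

yes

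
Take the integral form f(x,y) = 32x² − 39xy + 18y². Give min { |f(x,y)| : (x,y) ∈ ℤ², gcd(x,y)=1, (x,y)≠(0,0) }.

translate: b→25 (≡-39 mod 64), so (32,-39,18)→(32,25,11)
flip: (32,25,11)→(11,-25,32)
translate: b→-3 (≡-25 mod 22), so (11,-25,32)→(11,-3,18)
reduced (well bottom): (11,-3,18) with a≤c, −a<b≤a
well minimum = a = 11

11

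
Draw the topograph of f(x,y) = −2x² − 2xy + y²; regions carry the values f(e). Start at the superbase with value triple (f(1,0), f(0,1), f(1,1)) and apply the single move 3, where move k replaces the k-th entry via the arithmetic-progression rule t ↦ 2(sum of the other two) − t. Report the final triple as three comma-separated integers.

start (-2,1,-3) = (f(1,0),f(0,1),f(1,1))
replace slot 3: 2·((-2)+1) − (-3) = 1 → (-2,1,1)

-2,1,1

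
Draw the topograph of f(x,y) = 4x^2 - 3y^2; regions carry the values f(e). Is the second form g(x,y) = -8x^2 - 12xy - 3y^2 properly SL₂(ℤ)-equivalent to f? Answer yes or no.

D₁ = 48, D₂ = 48
river cycle of f (length 2): (-3, 6, 1), (1, 6, -3)
river cycle of g (length 2): (-3, 6, 1), (1, 6, -3)
cycles coincide ⇒ equivalent

yes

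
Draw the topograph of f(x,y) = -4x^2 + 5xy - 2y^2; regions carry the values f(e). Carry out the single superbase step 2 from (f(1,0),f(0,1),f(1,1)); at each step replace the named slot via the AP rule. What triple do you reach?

start (-4,-2,-1) = (f(1,0),f(0,1),f(1,1))
replace slot 2: 2·((-4)+(-1)) − (-2) = -8 → (-4,-8,-1)

-4,-8,-1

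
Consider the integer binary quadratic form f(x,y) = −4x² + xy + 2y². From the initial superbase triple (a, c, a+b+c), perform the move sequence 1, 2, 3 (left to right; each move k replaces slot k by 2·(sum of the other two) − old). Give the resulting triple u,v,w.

start (-4,2,-1) = (f(1,0),f(0,1),f(1,1))
replace slot 1: 2·(2+(-1)) − (-4) = 6 → (6,2,-1)
replace slot 2: 2·(6+(-1)) − 2 = 8 → (6,8,-1)
replace slot 3: 2·(6+8) − (-1) = 29 → (6,8,29)

6,8,29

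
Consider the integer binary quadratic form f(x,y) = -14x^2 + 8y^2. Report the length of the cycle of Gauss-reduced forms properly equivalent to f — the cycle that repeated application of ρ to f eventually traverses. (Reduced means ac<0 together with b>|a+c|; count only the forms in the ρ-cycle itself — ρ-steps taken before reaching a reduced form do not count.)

D = 448, ⌊√D⌋ = 21
descent: ρ → (8,16,-6)  [lands on river]
river: ρ → (-6,20,2)
river: ρ → (2,20,-6)
river: ρ → (-6,16,8)
ρ-cycle length = 4 (tail of 1 descent step not counted)

4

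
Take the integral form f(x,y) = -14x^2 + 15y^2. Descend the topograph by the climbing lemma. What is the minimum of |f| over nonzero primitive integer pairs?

descent: ρ → (15,0,-14)
descent: ρ → (-14,28,1)  [lands on river]
river: ρ → (1,28,-14)
closes: descent 2, river 2
min |a| on river = 1

1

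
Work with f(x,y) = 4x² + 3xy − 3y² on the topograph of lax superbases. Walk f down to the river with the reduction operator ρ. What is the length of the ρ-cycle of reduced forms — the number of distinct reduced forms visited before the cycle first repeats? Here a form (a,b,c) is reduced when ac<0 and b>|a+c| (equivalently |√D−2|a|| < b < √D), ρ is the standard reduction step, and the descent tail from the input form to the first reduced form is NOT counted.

D = 57, ⌊√D⌋ = 7
river: ρ → (-3,3,4)
river: ρ → (4,5,-2)
river: ρ → (-2,7,1)
river: ρ → (1,7,-2)
river: ρ → (-2,5,4)
river: ρ → (4,3,-3)
ρ-cycle length = 6 (tail of 0 descent steps not counted)

6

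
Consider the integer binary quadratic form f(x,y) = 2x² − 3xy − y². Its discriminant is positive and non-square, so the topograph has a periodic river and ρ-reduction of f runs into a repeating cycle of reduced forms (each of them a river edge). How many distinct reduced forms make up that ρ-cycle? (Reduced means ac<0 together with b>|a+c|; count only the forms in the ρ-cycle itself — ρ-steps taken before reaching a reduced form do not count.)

D = 17, ⌊√D⌋ = 4
descent: ρ → (-1,3,2)  [lands on river]
river: ρ → (2,1,-2)
river: ρ → (-2,3,1)
river: ρ → (1,3,-2)
river: ρ → (-2,1,2)
river: ρ → (2,3,-1)
ρ-cycle length = 6 (tail of 1 descent step not counted)

6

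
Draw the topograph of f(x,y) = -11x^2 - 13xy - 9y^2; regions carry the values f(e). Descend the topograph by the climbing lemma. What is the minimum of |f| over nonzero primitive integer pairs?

translate: b→-9 (≡13 mod 22), so (11,13,9)→(11,-9,7)
flip: (11,-9,7)→(7,9,11)
translate: b→-5 (≡9 mod 14), so (7,9,11)→(7,-5,9)
reduced (well bottom): (7,-5,9) with a≤c, −a<b≤a
well minimum |f| = |-7| = 7 (negative-definite)

7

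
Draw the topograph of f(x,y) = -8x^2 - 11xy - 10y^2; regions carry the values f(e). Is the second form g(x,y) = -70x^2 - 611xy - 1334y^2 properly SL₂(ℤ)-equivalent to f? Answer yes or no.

D₁ = -199, D₂ = -199
f is negative-definite; reduce −f:
−f: translate: b→-5 (≡11 mod 16), so (8,11,10)→(8,-5,7)
−f: flip: (8,-5,7)→(7,5,8)
−f: reduced (well bottom): (7,5,8) with a≤c, −a<b≤a
flip sign back: reduced form of f is (-7,-5,-8)
g is negative-definite; reduce −g:
−g: translate: b→51 (≡611 mod 140), so (70,611,1334)→(70,51,10)
−g: flip: (70,51,10)→(10,-51,70)
−g: translate: b→9 (≡-51 mod 20), so (10,-51,70)→(10,9,7)
−g: flip: (10,9,7)→(7,-9,10)
−g: translate: b→5 (≡-9 mod 14), so (7,-9,10)→(7,5,8)
−g: reduced (well bottom): (7,5,8) with a≤c, −a<b≤a
flip sign back: reduced form of g is (-7,-5,-8)
reduced forms (-7, -5, -8) vs (-7, -5, -8) ⇒ equivalent

yes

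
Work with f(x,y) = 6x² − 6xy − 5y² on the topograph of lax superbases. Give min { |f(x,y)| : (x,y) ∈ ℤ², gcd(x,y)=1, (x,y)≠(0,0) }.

descent: ρ → (-5,6,6)  [lands on river]
river: ρ → (6,6,-5)
river: ρ → (-5,4,7)
river: ρ → (7,10,-2)
river: ρ → (-2,10,7)
river: ρ → (7,4,-5)
closes: descent 1, river 6
min |a| on river = 2

2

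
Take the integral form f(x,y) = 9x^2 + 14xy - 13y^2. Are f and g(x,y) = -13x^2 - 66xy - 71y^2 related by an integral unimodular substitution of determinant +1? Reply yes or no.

D₁ = 664, D₂ = 664
river cycle of f (length 22): (-13, 12, 10), (10, 8, -15), (-15, 22, 3), (3, 20, -22), (-22, 24, 1), (1, 24, -22), (-22, 20, 3), (3, 22, -15), (-15, 8, 10), (10, 12, -13), … (12 more)
river cycle of g (length 22): (-13, 12, 10), (10, 8, -15), (-15, 22, 3), (3, 20, -22), (-22, 24, 1), (1, 24, -22), (-22, 20, 3), (3, 22, -15), (-15, 8, 10), (10, 12, -13), … (12 more)
cycles coincide ⇒ equivalent

yes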